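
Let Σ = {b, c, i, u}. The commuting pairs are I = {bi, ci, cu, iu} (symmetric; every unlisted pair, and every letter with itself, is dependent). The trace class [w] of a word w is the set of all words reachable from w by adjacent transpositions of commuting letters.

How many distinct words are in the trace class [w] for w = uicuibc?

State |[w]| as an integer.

drop 0:u onto floor
drop 1:i onto floor
drop 2:c onto floor
drop 3:u onto {0:u}
drop 4:i onto {1:i}
drop 5:b onto {2:c, 3:u}
drop 6:c onto {5:b}
ground layer = {0:u, 1:i, 2:c}
drop-orders for the pieces not yet dropped (sum over which currently-grounded one goes next):
  1 to go: {4} 1  {6} 1
  2 to go: {1,4} 1  {4,6} 2  {5,6} 1
  3 to go: {1,4,6} 3  {2,5,6} 1  {3,5,6} 1  {4,5,6} 3
  4 to go: {0,3,5,6} 1  {1,4,5,6} 6  {2,3,5,6} 2  {2,4,5,6} 4  {3,4,5,6} 4
  5 to go: {0,2,3,5,6} 3  {0,3,4,5,6} 5  {1,2,4,5,6} 10  {1,3,4,5,6} 10  {2,3,4,5,6} 10
  if 0:u drops first: 30 orders
  if 1:i drops first: 18 orders
  if 2:c drops first: 15 orders
heap linearizations: 63

63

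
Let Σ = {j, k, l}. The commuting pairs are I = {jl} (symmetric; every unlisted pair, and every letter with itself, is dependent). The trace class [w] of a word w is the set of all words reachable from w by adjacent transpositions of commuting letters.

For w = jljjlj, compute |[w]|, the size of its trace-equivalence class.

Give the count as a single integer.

piece 0:j — minimal
piece 1:l — minimal
piece 2:j rests on {0:j}
piece 3:j rests on {2:j}
piece 4:l rests on {1:l}
piece 5:j rests on {3:j}
minimal pieces: {0:j, 1:l}
ways to finish when only these pieces remain (= sum over removing one remaining piece with nothing left below it):
  1 left: {4}→1  {5}→1
  2 left: {1,4}→1  {3,5}→1  {4,5}→2
  3 left: {1,4,5}→3  {2,3,5}→1  {3,4,5}→3
  4 left: {0,2,3,5}→1  {1,3,4,5}→6  {2,3,4,5}→4
  placing 0:j first → 10 extensions
  placing 1:l first → 5 extensions
total linear extensions = 15

15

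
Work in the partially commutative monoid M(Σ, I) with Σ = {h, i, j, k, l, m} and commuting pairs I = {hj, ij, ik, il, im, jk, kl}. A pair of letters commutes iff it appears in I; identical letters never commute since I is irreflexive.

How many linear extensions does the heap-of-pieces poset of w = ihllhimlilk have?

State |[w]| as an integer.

piece 0:i — minimal
piece 1:h rests on {0:i}
piece 2:l rests on {1:h}
piece 3:l rests on {2:l}
piece 4:h rests on {3:l}
piece 5:i rests on {4:h}
piece 6:m rests on {4:h}
piece 7:l rests on {6:m}
piece 8:i rests on {5:i}
piece 9:l rests on {7:l}
piece 10:k rests on {6:m}
minimal pieces: {0:i}
ways to finish when only these pieces remain (= sum over removing one remaining piece with nothing left below it):
  1 left: {8}→1  {9}→1  {10}→1
  2 left: {5,8}→1  {7,9}→1  {8,9}→2  {8,10}→2  {9,10}→2
  3 left: {5,8,9}→3  {5,8,10}→3  {7,8,9}→3  {7,9,10}→3  {8,9,10}→6
  4 left: {5,7,8,9}→6  {5,8,9,10}→12  {6,7,9,10}→3  {7,8,9,10}→12
  5 left: {5,7,8,9,10}→30  {6,7,8,9,10}→15
  6 left: {5,6,7,8,9,10}→45
  7 left: {4,5,6,7,8,9,10}→45
  8 left: {3,4,5,6,7,8,9,10}→45
  9 left: {2,3,4,5,6,7,8,9,10}→45
  placing 0:i first → 45 extensions

45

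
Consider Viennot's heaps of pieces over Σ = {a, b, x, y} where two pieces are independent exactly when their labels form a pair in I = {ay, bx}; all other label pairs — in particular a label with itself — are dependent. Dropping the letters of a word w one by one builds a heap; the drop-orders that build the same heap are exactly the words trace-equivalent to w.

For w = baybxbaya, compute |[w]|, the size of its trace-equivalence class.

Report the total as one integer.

18

#0=b has no predecessor
#1=a depends on [0:b]
#2=y depends on [0:b]
#3=b depends on [1:a, 2:y]
#4=x depends on [1:a, 2:y]
#5=b depends on [3:b]
#6=a depends on [4:x, 5:b]
#7=y depends on [4:x, 5:b]
#8=a depends on [6:a]
sources: [0:b]
N(rest) = Σ N(rest − s) over sources s of rest; N(one piece) = 1:
  size 1 → [7]=1  [8]=1
  size 2 → [6,8]=1  [7,8]=2
  size 3 → [6,7,8]=3
  size 4 → [4,6,7,8]=3  [5,6,7,8]=3
  size 5 → [3,5,6,7,8]=3  [4,5,6,7,8]=6
  size 6 → [3,4,5,6,7,8]=9
  size 7 → [1,3,4,5,6,7,8]=9  [2,3,4,5,6,7,8]=9
  first=0(b) contributes 18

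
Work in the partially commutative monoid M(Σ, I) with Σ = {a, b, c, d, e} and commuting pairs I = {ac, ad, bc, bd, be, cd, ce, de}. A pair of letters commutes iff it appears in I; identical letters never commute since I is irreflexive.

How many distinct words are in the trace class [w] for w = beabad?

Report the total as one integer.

12

#0=b has no predecessor
#1=e has no predecessor
#2=a depends on [0:b, 1:e]
#3=b depends on [2:a]
#4=a depends on [3:b]
#5=d has no predecessor
sources: [0:b, 1:e, 5:d]
N(rest) = Σ N(rest − s) over sources s of rest; N(one piece) = 1:
  size 1 → [4]=1  [5]=1
  size 2 → [3,4]=1  [4,5]=2
  size 3 → [2,3,4]=1  [3,4,5]=3
  size 4 → [0,2,3,4]=1  [1,2,3,4]=1  [2,3,4,5]=4
  first=0(b) contributes 5
  first=1(e) contributes 5
  first=5(d) contributes 2
|[w]| = 12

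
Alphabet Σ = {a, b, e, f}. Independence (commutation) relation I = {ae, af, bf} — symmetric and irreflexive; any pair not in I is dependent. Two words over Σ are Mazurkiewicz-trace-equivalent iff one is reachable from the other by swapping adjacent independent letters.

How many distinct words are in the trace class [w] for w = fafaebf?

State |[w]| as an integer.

25

#0=f has no predecessor
#1=a has no predecessor
#2=f depends on [0:f]
#3=a depends on [1:a]
#4=e depends on [2:f]
#5=b depends on [3:a, 4:e]
#6=f depends on [4:e]
sources: [0:f, 1:a]
N(rest) = Σ N(rest − s) over sources s of rest; N(one piece) = 1:
  size 1 → [5]=1  [6]=1
  size 2 → [3,5]=1  [5,6]=2
  size 3 → [1,3,5]=1  [3,5,6]=3  [4,5,6]=2
  size 4 → [1,3,5,6]=4  [2,4,5,6]=2  [3,4,5,6]=5
  size 5 → [0,2,4,5,6]=2  [1,3,4,5,6]=9  [2,3,4,5,6]=7
  first=0(f) contributes 16
  first=1(a) contributes 9
|[w]| = 25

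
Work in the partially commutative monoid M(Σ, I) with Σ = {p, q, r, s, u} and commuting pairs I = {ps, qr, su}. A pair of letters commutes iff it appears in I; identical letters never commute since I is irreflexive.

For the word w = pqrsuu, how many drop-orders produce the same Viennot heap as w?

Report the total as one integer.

drop 0:p onto floor
drop 1:q onto {0:p}
drop 2:r onto {0:p}
drop 3:s onto {1:q, 2:r}
drop 4:u onto {1:q, 2:r}
drop 5:u onto {4:u}
ground layer = {0:p}
drop-orders for the pieces not yet dropped (sum over which currently-grounded one goes next):
  1 to go: {3} 1  {5} 1
  2 to go: {3,5} 2  {4,5} 1
  3 to go: {3,4,5} 3
  4 to go: {1,3,4,5} 3  {2,3,4,5} 3
  if 0:p drops first: 6 orders

6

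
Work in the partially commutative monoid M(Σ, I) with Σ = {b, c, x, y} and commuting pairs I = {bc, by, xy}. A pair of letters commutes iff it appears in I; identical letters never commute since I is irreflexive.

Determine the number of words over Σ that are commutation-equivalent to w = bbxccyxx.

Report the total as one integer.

3

#0=b has no predecessor
#1=b depends on [0:b]
#2=x depends on [1:b]
#3=c depends on [2:x]
#4=c depends on [3:c]
#5=y depends on [4:c]
#6=x depends on [4:c]
#7=x depends on [6:x]
sources: [0:b]
N(rest) = Σ N(rest − s) over sources s of rest; N(one piece) = 1:
  size 1 → [5]=1  [7]=1
  size 2 → [5,7]=2  [6,7]=1
  size 3 → [5,6,7]=3
  size 4 → [4,5,6,7]=3
  size 5 → [3,4,5,6,7]=3
  size 6 → [2,3,4,5,6,7]=3
  first=0(b) contributes 3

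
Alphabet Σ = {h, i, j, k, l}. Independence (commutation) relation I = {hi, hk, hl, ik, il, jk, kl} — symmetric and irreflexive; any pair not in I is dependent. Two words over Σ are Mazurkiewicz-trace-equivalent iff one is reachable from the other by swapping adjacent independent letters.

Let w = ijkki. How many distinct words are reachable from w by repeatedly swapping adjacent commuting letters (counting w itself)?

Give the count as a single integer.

10

0(i) covers ∅
1(j) covers 0:i
2(k) covers ∅
3(k) covers 2:k
4(i) covers 1:j
floor of heap: 0:i, 2:k
completions by unplaced set U, small U first (add the entries for U minus each lowest piece of U):
  |U|=1: {3}:1  {4}:1
  |U|=2: {1,4}:1  {2,3}:1  {3,4}:2
  |U|=3: {0,1,4}:1  {1,3,4}:3  {2,3,4}:3
  start at 0(i): 6
  start at 2(k): 4
sum over floor = 10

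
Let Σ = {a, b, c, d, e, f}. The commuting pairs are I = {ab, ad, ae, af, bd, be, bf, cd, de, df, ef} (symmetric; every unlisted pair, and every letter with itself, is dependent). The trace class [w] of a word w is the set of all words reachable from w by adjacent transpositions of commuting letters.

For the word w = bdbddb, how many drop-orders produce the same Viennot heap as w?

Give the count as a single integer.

#0=b has no predecessor
#1=d has no predecessor
#2=b depends on [0:b]
#3=d depends on [1:d]
#4=d depends on [3:d]
#5=b depends on [2:b]
sources: [0:b, 1:d]
N(rest) = Σ N(rest − s) over sources s of rest; N(one piece) = 1:
  size 1 → [4]=1  [5]=1
  size 2 → [2,5]=1  [3,4]=1  [4,5]=2
  size 3 → [0,2,5]=1  [1,3,4]=1  [2,4,5]=3  [3,4,5]=3
  size 4 → [0,2,4,5]=4  [1,3,4,5]=4  [2,3,4,5]=6
  first=0(b) contributes 10
  first=1(d) contributes 10
|[w]| = 20

20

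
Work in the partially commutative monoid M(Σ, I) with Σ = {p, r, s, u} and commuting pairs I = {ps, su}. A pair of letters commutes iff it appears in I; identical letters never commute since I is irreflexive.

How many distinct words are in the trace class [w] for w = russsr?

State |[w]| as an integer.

drop 0:r onto floor
drop 1:u onto {0:r}
drop 2:s onto {0:r}
drop 3:s onto {2:s}
drop 4:s onto {3:s}
drop 5:r onto {1:u, 4:s}
ground layer = {0:r}
drop-orders for the pieces not yet dropped (sum over which currently-grounded one goes next):
  1 to go: {5} 1
  2 to go: {1,5} 1  {4,5} 1
  3 to go: {1,4,5} 2  {3,4,5} 1
  4 to go: {1,3,4,5} 3  {2,3,4,5} 1
  if 0:r drops first: 4 orders

4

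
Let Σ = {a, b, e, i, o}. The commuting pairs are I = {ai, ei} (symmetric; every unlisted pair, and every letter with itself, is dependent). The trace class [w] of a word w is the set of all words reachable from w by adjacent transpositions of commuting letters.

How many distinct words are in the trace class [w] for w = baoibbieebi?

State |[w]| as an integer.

3

drop 0:b onto floor
drop 1:a onto {0:b}
drop 2:o onto {1:a}
drop 3:i onto {2:o}
drop 4:b onto {3:i}
drop 5:b onto {4:b}
drop 6:i onto {5:b}
drop 7:e onto {5:b}
drop 8:e onto {7:e}
drop 9:b onto {6:i, 8:e}
drop 10:i onto {9:b}
ground layer = {0:b}
drop-orders for the pieces not yet dropped (sum over which currently-grounded one goes next):
  1 to go: {10} 1
  2 to go: {9,10} 1
  3 to go: {6,9,10} 1  {8,9,10} 1
  4 to go: {6,8,9,10} 2  {7,8,9,10} 1
  5 to go: {6,7,8,9,10} 3
  6 to go: {5,6,7,8,9,10} 3
  7 to go: {4,5,6,7,8,9,10} 3
  8 to go: {3,4,5,6,7,8,9,10} 3
  9 to go: {2,3,4,5,6,7,8,9,10} 3
  if 0:b drops first: 3 orders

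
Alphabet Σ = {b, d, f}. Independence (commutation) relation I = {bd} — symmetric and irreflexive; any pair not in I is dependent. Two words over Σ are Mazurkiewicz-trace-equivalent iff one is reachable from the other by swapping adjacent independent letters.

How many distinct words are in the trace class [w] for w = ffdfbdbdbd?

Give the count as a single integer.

#0=f has no predecessor
#1=f depends on [0:f]
#2=d depends on [1:f]
#3=f depends on [2:d]
#4=b depends on [3:f]
#5=d depends on [3:f]
#6=b depends on [4:b]
#7=d depends on [5:d]
#8=b depends on [6:b]
#9=d depends on [7:d]
sources: [0:f]
N(rest) = Σ N(rest − s) over sources s of rest; N(one piece) = 1:
  size 1 → [8]=1  [9]=1
  size 2 → [6,8]=1  [7,9]=1  [8,9]=2
  size 3 → [4,6,8]=1  [5,7,9]=1  [6,8,9]=3  [7,8,9]=3
  size 4 → [4,6,8,9]=4  [5,7,8,9]=4  [6,7,8,9]=6
  size 5 → [4,6,7,8,9]=10  [5,6,7,8,9]=10
  size 6 → [4,5,6,7,8,9]=20
  size 7 → [3,4,5,6,7,8,9]=20
  size 8 → [2,3,4,5,6,7,8,9]=20
  first=0(f) contributes 20

20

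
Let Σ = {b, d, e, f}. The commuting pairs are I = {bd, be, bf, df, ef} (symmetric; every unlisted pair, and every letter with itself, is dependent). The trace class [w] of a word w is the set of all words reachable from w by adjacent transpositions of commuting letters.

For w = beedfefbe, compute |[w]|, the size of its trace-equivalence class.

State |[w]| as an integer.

756

0(b) covers ∅
1(e) covers ∅
2(e) covers 1:e
3(d) covers 2:e
4(f) covers ∅
5(e) covers 3:d
6(f) covers 4:f
7(b) covers 0:b
8(e) covers 5:e
floor of heap: 0:b, 1:e, 4:f
completions by unplaced set U, small U first (add the entries for U minus each lowest piece of U):
  |U|=1: {6}:1  {7}:1  {8}:1
  |U|=2: {0,7}:1  {4,6}:1  {5,8}:1  {6,7}:2  {6,8}:2  {7,8}:2
  |U|=3: {0,6,7}:3  {0,7,8}:3  {3,5,8}:1  {4,6,7}:3  {4,6,8}:3  {5,6,8}:3  {5,7,8}:3  {6,7,8}:6
  |U|=4: {0,4,6,7}:6  {0,5,7,8}:6  {0,6,7,8}:12  {2,3,5,8}:1  {3,5,6,8}:4  {3,5,7,8}:4  {4,5,6,8}:6  {4,6,7,8}:12  {5,6,7,8}:12
  |U|=5: {0,3,5,7,8}:10  {0,4,6,7,8}:30  {0,5,6,7,8}:30  {1,2,3,5,8}:1  {2,3,5,6,8}:5  {2,3,5,7,8}:5  {3,4,5,6,8}:10  {3,5,6,7,8}:20  {4,5,6,7,8}:30
  |U|=6: {0,2,3,5,7,8}:15  {0,3,5,6,7,8}:60  {0,4,5,6,7,8}:90  {1,2,3,5,6,8}:6  {1,2,3,5,7,8}:6  {2,3,4,5,6,8}:15  {2,3,5,6,7,8}:30  {3,4,5,6,7,8}:60
  |U|=7: {0,1,2,3,5,7,8}:21  {0,2,3,5,6,7,8}:105  {0,3,4,5,6,7,8}:210  {1,2,3,4,5,6,8}:21  {1,2,3,5,6,7,8}:42  {2,3,4,5,6,7,8}:105
  start at 0(b): 168
  start at 1(e): 420
  start at 4(f): 168
sum over floor = 756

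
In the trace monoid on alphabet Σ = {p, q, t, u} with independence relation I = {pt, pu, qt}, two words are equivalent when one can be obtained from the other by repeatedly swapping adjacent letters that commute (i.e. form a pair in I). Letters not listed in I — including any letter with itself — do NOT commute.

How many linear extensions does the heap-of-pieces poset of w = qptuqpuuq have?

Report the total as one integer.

#0=q has no predecessor
#1=p depends on [0:q]
#2=t has no predecessor
#3=u depends on [0:q, 2:t]
#4=q depends on [1:p, 3:u]
#5=p depends on [4:q]
#6=u depends on [4:q]
#7=u depends on [6:u]
#8=q depends on [5:p, 7:u]
sources: [0:q, 2:t]
N(rest) = Σ N(rest − s) over sources s of rest; N(one piece) = 1:
  size 1 → [8]=1
  size 2 → [5,8]=1  [7,8]=1
  size 3 → [5,7,8]=2  [6,7,8]=1
  size 4 → [5,6,7,8]=3
  size 5 → [4,5,6,7,8]=3
  size 6 → [1,4,5,6,7,8]=3  [3,4,5,6,7,8]=3
  size 7 → [1,3,4,5,6,7,8]=6  [2,3,4,5,6,7,8]=3
  first=0(q) contributes 9
  first=2(t) contributes 6
|[w]| = 15

15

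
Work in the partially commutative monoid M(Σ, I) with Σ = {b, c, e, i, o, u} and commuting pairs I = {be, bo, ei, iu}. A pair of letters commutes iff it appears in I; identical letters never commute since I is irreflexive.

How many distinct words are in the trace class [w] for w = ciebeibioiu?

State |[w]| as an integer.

piece 0:c — minimal
piece 1:i rests on {0:c}
piece 2:e rests on {0:c}
piece 3:b rests on {1:i}
piece 4:e rests on {2:e}
piece 5:i rests on {3:b}
piece 6:b rests on {5:i}
piece 7:i rests on {6:b}
piece 8:o rests on {4:e, 7:i}
piece 9:i rests on {8:o}
piece 10:u rests on {8:o}
minimal pieces: {0:c}
ways to finish when only these pieces remain (= sum over removing one remaining piece with nothing left below it):
  1 left: {9}→1  {10}→1
  2 left: {9,10}→2
  3 left: {8,9,10}→2
  4 left: {4,8,9,10}→2  {7,8,9,10}→2
  5 left: {2,4,8,9,10}→2  {4,7,8,9,10}→4  {6,7,8,9,10}→2
  6 left: {2,4,7,8,9,10}→6  {4,6,7,8,9,10}→6  {5,6,7,8,9,10}→2
  7 left: {2,4,6,7,8,9,10}→12  {3,5,6,7,8,9,10}→2  {4,5,6,7,8,9,10}→8
  8 left: {1,3,5,6,7,8,9,10}→2  {2,4,5,6,7,8,9,10}→20  {3,4,5,6,7,8,9,10}→10
  9 left: {1,3,4,5,6,7,8,9,10}→12  {2,3,4,5,6,7,8,9,10}→30
  placing 0:c first → 42 extensions

42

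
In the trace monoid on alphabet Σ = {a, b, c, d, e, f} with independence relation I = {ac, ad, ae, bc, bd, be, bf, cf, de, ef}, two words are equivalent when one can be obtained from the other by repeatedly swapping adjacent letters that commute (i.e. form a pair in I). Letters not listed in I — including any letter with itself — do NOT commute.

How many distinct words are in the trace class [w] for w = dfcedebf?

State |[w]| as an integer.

128

drop 0:d onto floor
drop 1:f onto {0:d}
drop 2:c onto {0:d}
drop 3:e onto {2:c}
drop 4:d onto {1:f, 2:c}
drop 5:e onto {3:e}
drop 6:b onto floor
drop 7:f onto {4:d}
ground layer = {0:d, 6:b}
drop-orders for the pieces not yet dropped (sum over which currently-grounded one goes next):
  1 to go: {5} 1  {6} 1  {7} 1
  2 to go: {3,5} 1  {4,7} 1  {5,6} 2  {5,7} 2  {6,7} 2
  3 to go: {1,4,7} 1  {3,5,6} 3  {3,5,7} 3  {4,5,7} 3  {4,6,7} 3  {5,6,7} 6
  4 to go: {1,4,5,7} 4  {1,4,6,7} 4  {3,4,5,7} 6  {3,5,6,7} 12  {4,5,6,7} 12
  5 to go: {1,3,4,5,7} 10  {1,4,5,6,7} 20  {2,3,4,5,7} 6  {3,4,5,6,7} 30
  6 to go: {1,2,3,4,5,7} 16  {1,3,4,5,6,7} 60  {2,3,4,5,6,7} 36
  if 0:d drops first: 112 orders
  if 6:b drops first: 16 orders
heap linearizations: 128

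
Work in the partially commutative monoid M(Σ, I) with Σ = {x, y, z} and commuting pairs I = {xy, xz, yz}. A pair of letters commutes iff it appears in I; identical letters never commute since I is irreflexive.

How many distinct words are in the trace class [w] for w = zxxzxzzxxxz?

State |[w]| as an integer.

462

0(z) covers ∅
1(x) covers ∅
2(x) covers 1:x
3(z) covers 0:z
4(x) covers 2:x
5(z) covers 3:z
6(z) covers 5:z
7(x) covers 4:x
8(x) covers 7:x
9(x) covers 8:x
10(z) covers 6:z
floor of heap: 0:z, 1:x
completions by unplaced set U, small U first (add the entries for U minus each lowest piece of U):
  |U|=1: {9}:1  {10}:1
  |U|=2: {6,10}:1  {8,9}:1  {9,10}:2
  |U|=3: {5,6,10}:1  {6,9,10}:3  {7,8,9}:1  {8,9,10}:3
  |U|=4: {3,5,6,10}:1  {4,7,8,9}:1  {5,6,9,10}:4  {6,8,9,10}:6  {7,8,9,10}:4
  |U|=5: {0,3,5,6,10}:1  {2,4,7,8,9}:1  {3,5,6,9,10}:5  {4,7,8,9,10}:5  {5,6,8,9,10}:10  {6,7,8,9,10}:10
  |U|=6: {0,3,5,6,9,10}:6  {1,2,4,7,8,9}:1  {2,4,7,8,9,10}:6  {3,5,6,8,9,10}:15  {4,6,7,8,9,10}:15  {5,6,7,8,9,10}:20
  |U|=7: {0,3,5,6,8,9,10}:21  {1,2,4,7,8,9,10}:7  {2,4,6,7,8,9,10}:21  {3,5,6,7,8,9,10}:35  {4,5,6,7,8,9,10}:35
  |U|=8: {0,3,5,6,7,8,9,10}:56  {1,2,4,6,7,8,9,10}:28  {2,4,5,6,7,8,9,10}:56  {3,4,5,6,7,8,9,10}:70
  |U|=9: {0,3,4,5,6,7,8,9,10}:126  {1,2,4,5,6,7,8,9,10}:84  {2,3,4,5,6,7,8,9,10}:126
  start at 0(z): 210
  start at 1(x): 252
sum over floor = 462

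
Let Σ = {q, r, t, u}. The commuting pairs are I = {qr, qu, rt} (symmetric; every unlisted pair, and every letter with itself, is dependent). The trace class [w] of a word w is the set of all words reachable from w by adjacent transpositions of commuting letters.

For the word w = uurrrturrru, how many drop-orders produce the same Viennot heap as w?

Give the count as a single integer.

0(u) covers ∅
1(u) covers 0:u
2(r) covers 1:u
3(r) covers 2:r
4(r) covers 3:r
5(t) covers 1:u
6(u) covers 4:r, 5:t
7(r) covers 6:u
8(r) covers 7:r
9(r) covers 8:r
10(u) covers 9:r
floor of heap: 0:u
completions by unplaced set U, small U first (add the entries for U minus each lowest piece of U):
  |U|=1: {10}:1
  |U|=2: {9,10}:1
  |U|=3: {8,9,10}:1
  |U|=4: {7,8,9,10}:1
  |U|=5: {6,7,8,9,10}:1
  |U|=6: {4,6,7,8,9,10}:1  {5,6,7,8,9,10}:1
  |U|=7: {3,4,6,7,8,9,10}:1  {4,5,6,7,8,9,10}:2
  |U|=8: {2,3,4,6,7,8,9,10}:1  {3,4,5,6,7,8,9,10}:3
  |U|=9: {2,3,4,5,6,7,8,9,10}:4
  start at 0(u): 4

4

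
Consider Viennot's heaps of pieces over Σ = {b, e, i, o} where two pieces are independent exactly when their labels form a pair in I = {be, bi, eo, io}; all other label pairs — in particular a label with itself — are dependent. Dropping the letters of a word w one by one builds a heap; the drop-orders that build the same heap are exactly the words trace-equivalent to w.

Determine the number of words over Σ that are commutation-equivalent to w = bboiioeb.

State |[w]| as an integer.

piece 0:b — minimal
piece 1:b rests on {0:b}
piece 2:o rests on {1:b}
piece 3:i — minimal
piece 4:i rests on {3:i}
piece 5:o rests on {2:o}
piece 6:e rests on {4:i}
piece 7:b rests on {5:o}
minimal pieces: {0:b, 3:i}
ways to finish when only these pieces remain (= sum over removing one remaining piece with nothing left below it):
  1 left: {6}→1  {7}→1
  2 left: {4,6}→1  {5,7}→1  {6,7}→2
  3 left: {2,5,7}→1  {3,4,6}→1  {4,6,7}→3  {5,6,7}→3
  4 left: {1,2,5,7}→1  {2,5,6,7}→4  {3,4,6,7}→4  {4,5,6,7}→6
  5 left: {0,1,2,5,7}→1  {1,2,5,6,7}→5  {2,4,5,6,7}→10  {3,4,5,6,7}→10
  6 left: {0,1,2,5,6,7}→6  {1,2,4,5,6,7}→15  {2,3,4,5,6,7}→20
  placing 0:b first → 35 extensions
  placing 3:i first → 21 extensions
total linear extensions = 56

56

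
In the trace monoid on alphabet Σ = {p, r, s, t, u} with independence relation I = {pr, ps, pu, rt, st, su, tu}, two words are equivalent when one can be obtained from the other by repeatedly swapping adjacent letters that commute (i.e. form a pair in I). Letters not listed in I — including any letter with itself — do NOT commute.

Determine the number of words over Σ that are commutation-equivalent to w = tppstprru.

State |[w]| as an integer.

126

#0=t has no predecessor
#1=p depends on [0:t]
#2=p depends on [1:p]
#3=s has no predecessor
#4=t depends on [2:p]
#5=p depends on [4:t]
#6=r depends on [3:s]
#7=r depends on [6:r]
#8=u depends on [7:r]
sources: [0:t, 3:s]
N(rest) = Σ N(rest − s) over sources s of rest; N(one piece) = 1:
  size 1 → [5]=1  [8]=1
  size 2 → [4,5]=1  [5,8]=2  [7,8]=1
  size 3 → [2,4,5]=1  [4,5,8]=3  [5,7,8]=3  [6,7,8]=1
  size 4 → [1,2,4,5]=1  [2,4,5,8]=4  [3,6,7,8]=1  [4,5,7,8]=6  [5,6,7,8]=4
  size 5 → [0,1,2,4,5]=1  [1,2,4,5,8]=5  [2,4,5,7,8]=10  [3,5,6,7,8]=5  [4,5,6,7,8]=10
  size 6 → [0,1,2,4,5,8]=6  [1,2,4,5,7,8]=15  [2,4,5,6,7,8]=20  [3,4,5,6,7,8]=15
  size 7 → [0,1,2,4,5,7,8]=21  [1,2,4,5,6,7,8]=35  [2,3,4,5,6,7,8]=35
  first=0(t) contributes 70
  first=3(s) contributes 56
|[w]| = 126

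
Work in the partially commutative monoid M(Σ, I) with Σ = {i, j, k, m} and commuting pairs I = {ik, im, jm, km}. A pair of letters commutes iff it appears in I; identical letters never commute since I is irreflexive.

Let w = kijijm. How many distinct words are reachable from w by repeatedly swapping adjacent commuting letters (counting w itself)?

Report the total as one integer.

12

drop 0:k onto floor
drop 1:i onto floor
drop 2:j onto {0:k, 1:i}
drop 3:i onto {2:j}
drop 4:j onto {3:i}
drop 5:m onto floor
ground layer = {0:k, 1:i, 5:m}
drop-orders for the pieces not yet dropped (sum over which currently-grounded one goes next):
  1 to go: {4} 1  {5} 1
  2 to go: {3,4} 1  {4,5} 2
  3 to go: {2,3,4} 1  {3,4,5} 3
  4 to go: {0,2,3,4} 1  {1,2,3,4} 1  {2,3,4,5} 4
  if 0:k drops first: 5 orders
  if 1:i drops first: 5 orders
  if 5:m drops first: 2 orders
heap linearizations: 12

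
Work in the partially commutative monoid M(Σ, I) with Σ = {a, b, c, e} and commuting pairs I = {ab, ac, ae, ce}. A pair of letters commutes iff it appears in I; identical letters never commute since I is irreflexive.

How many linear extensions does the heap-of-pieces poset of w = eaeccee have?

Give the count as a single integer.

105

drop 0:e onto floor
drop 1:a onto floor
drop 2:e onto {0:e}
drop 3:c onto floor
drop 4:c onto {3:c}
drop 5:e onto {2:e}
drop 6:e onto {5:e}
ground layer = {0:e, 1:a, 3:c}
drop-orders for the pieces not yet dropped (sum over which currently-grounded one goes next):
  1 to go: {1} 1  {4} 1  {6} 1
  2 to go: {1,4} 2  {1,6} 2  {3,4} 1  {4,6} 2  {5,6} 1
  3 to go: {1,3,4} 3  {1,4,6} 6  {1,5,6} 3  {2,5,6} 1  {3,4,6} 3  {4,5,6} 3
  4 to go: {0,2,5,6} 1  {1,2,5,6} 4  {1,3,4,6} 12  {1,4,5,6} 12  {2,4,5,6} 4  {3,4,5,6} 6
  5 to go: {0,1,2,5,6} 5  {0,2,4,5,6} 5  {1,2,4,5,6} 20  {1,3,4,5,6} 30  {2,3,4,5,6} 10
  if 0:e drops first: 60 orders
  if 1:a drops first: 15 orders
  if 3:c drops first: 30 orders
heap linearizations: 105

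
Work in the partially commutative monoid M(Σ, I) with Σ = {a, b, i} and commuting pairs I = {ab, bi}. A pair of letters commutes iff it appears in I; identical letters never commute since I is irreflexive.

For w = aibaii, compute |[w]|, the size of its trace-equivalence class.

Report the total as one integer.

piece 0:a — minimal
piece 1:i rests on {0:a}
piece 2:b — minimal
piece 3:a rests on {1:i}
piece 4:i rests on {3:a}
piece 5:i rests on {4:i}
minimal pieces: {0:a, 2:b}
ways to finish when only these pieces remain (= sum over removing one remaining piece with nothing left below it):
  1 left: {2}→1  {5}→1
  2 left: {2,5}→2  {4,5}→1
  3 left: {2,4,5}→3  {3,4,5}→1
  4 left: {1,3,4,5}→1  {2,3,4,5}→4
  placing 0:a first → 5 extensions
  placing 2:b first → 1 extensions
total linear extensions = 6

6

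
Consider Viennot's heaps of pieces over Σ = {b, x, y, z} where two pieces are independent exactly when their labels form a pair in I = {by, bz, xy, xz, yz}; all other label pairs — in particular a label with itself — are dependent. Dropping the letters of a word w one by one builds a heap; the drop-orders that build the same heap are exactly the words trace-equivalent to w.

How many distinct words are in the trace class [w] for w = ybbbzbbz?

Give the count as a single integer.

0(y) covers ∅
1(b) covers ∅
2(b) covers 1:b
3(b) covers 2:b
4(z) covers ∅
5(b) covers 3:b
6(b) covers 5:b
7(z) covers 4:z
floor of heap: 0:y, 1:b, 4:z
completions by unplaced set U, small U first (add the entries for U minus each lowest piece of U):
  |U|=1: {0}:1  {6}:1  {7}:1
  |U|=2: {0,6}:2  {0,7}:2  {4,7}:1  {5,6}:1  {6,7}:2
  |U|=3: {0,4,7}:3  {0,5,6}:3  {0,6,7}:6  {3,5,6}:1  {4,6,7}:3  {5,6,7}:3
  |U|=4: {0,3,5,6}:4  {0,4,6,7}:12  {0,5,6,7}:12  {2,3,5,6}:1  {3,5,6,7}:4  {4,5,6,7}:6
  |U|=5: {0,2,3,5,6}:5  {0,3,5,6,7}:20  {0,4,5,6,7}:30  {1,2,3,5,6}:1  {2,3,5,6,7}:5  {3,4,5,6,7}:10
  |U|=6: {0,1,2,3,5,6}:6  {0,2,3,5,6,7}:30  {0,3,4,5,6,7}:60  {1,2,3,5,6,7}:6  {2,3,4,5,6,7}:15
  start at 0(y): 21
  start at 1(b): 105
  start at 4(z): 42
sum over floor = 168

168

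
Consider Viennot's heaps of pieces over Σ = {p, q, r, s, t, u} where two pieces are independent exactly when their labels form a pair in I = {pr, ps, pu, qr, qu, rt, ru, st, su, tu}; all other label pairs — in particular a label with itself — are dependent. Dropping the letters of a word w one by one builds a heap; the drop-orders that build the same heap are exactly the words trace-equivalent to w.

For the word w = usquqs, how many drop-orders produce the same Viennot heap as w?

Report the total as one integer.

drop 0:u onto floor
drop 1:s onto floor
drop 2:q onto {1:s}
drop 3:u onto {0:u}
drop 4:q onto {2:q}
drop 5:s onto {4:q}
ground layer = {0:u, 1:s}
drop-orders for the pieces not yet dropped (sum over which currently-grounded one goes next):
  1 to go: {3} 1  {5} 1
  2 to go: {0,3} 1  {3,5} 2  {4,5} 1
  3 to go: {0,3,5} 3  {2,4,5} 1  {3,4,5} 3
  4 to go: {0,3,4,5} 6  {1,2,4,5} 1  {2,3,4,5} 4
  if 0:u drops first: 5 orders
  if 1:s drops first: 10 orders
heap linearizations: 15

15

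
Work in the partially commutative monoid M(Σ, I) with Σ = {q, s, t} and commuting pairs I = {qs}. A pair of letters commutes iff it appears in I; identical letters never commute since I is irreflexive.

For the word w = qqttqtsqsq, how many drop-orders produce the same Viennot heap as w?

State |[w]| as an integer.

drop 0:q onto floor
drop 1:q onto {0:q}
drop 2:t onto {1:q}
drop 3:t onto {2:t}
drop 4:q onto {3:t}
drop 5:t onto {4:q}
drop 6:s onto {5:t}
drop 7:q onto {5:t}
drop 8:s onto {6:s}
drop 9:q onto {7:q}
ground layer = {0:q}
drop-orders for the pieces not yet dropped (sum over which currently-grounded one goes next):
  1 to go: {8} 1  {9} 1
  2 to go: {6,8} 1  {7,9} 1  {8,9} 2
  3 to go: {6,8,9} 3  {7,8,9} 3
  4 to go: {6,7,8,9} 6
  5 to go: {5,6,7,8,9} 6
  6 to go: {4,5,6,7,8,9} 6
  7 to go: {3,4,5,6,7,8,9} 6
  8 to go: {2,3,4,5,6,7,8,9} 6
  if 0:q drops first: 6 orders

6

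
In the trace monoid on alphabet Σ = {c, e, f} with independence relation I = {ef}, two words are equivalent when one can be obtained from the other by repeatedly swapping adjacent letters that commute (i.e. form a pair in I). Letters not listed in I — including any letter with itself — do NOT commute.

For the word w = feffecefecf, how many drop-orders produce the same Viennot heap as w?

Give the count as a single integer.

30

#0=f has no predecessor
#1=e has no predecessor
#2=f depends on [0:f]
#3=f depends on [2:f]
#4=e depends on [1:e]
#5=c depends on [3:f, 4:e]
#6=e depends on [5:c]
#7=f depends on [5:c]
#8=e depends on [6:e]
#9=c depends on [7:f, 8:e]
#10=f depends on [9:c]
sources: [0:f, 1:e]
N(rest) = Σ N(rest − s) over sources s of rest; N(one piece) = 1:
  size 1 → [10]=1
  size 2 → [9,10]=1
  size 3 → [7,9,10]=1  [8,9,10]=1
  size 4 → [6,8,9,10]=1  [7,8,9,10]=2
  size 5 → [6,7,8,9,10]=3
  size 6 → [5,6,7,8,9,10]=3
  size 7 → [3,5,6,7,8,9,10]=3  [4,5,6,7,8,9,10]=3
  size 8 → [1,4,5,6,7,8,9,10]=3  [2,3,5,6,7,8,9,10]=3  [3,4,5,6,7,8,9,10]=6
  size 9 → [0,2,3,5,6,7,8,9,10]=3  [1,3,4,5,6,7,8,9,10]=9  [2,3,4,5,6,7,8,9,10]=9
  first=0(f) contributes 18
  first=1(e) contributes 12
|[w]| = 30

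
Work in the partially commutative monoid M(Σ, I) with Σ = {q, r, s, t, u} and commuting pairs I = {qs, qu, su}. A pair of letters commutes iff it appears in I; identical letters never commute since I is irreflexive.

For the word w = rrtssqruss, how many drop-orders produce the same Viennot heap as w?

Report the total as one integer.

drop 0:r onto floor
drop 1:r onto {0:r}
drop 2:t onto {1:r}
drop 3:s onto {2:t}
drop 4:s onto {3:s}
drop 5:q onto {2:t}
drop 6:r onto {4:s, 5:q}
drop 7:u onto {6:r}
drop 8:s onto {6:r}
drop 9:s onto {8:s}
ground layer = {0:r}
drop-orders for the pieces not yet dropped (sum over which currently-grounded one goes next):
  1 to go: {7} 1  {9} 1
  2 to go: {7,9} 2  {8,9} 1
  3 to go: {7,8,9} 3
  4 to go: {6,7,8,9} 3
  5 to go: {4,6,7,8,9} 3  {5,6,7,8,9} 3
  6 to go: {3,4,6,7,8,9} 3  {4,5,6,7,8,9} 6
  7 to go: {3,4,5,6,7,8,9} 9
  8 to go: {2,3,4,5,6,7,8,9} 9
  if 0:r drops first: 9 orders

9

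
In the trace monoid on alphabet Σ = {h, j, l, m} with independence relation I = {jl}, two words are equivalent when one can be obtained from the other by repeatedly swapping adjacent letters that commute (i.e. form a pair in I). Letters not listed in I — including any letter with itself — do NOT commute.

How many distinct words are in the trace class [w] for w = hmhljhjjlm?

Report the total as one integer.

piece 0:h — minimal
piece 1:m rests on {0:h}
piece 2:h rests on {1:m}
piece 3:l rests on {2:h}
piece 4:j rests on {2:h}
piece 5:h rests on {3:l, 4:j}
piece 6:j rests on {5:h}
piece 7:j rests on {6:j}
piece 8:l rests on {5:h}
piece 9:m rests on {7:j, 8:l}
minimal pieces: {0:h}
ways to finish when only these pieces remain (= sum over removing one remaining piece with nothing left below it):
  1 left: {9}→1
  2 left: {7,9}→1  {8,9}→1
  3 left: {6,7,9}→1  {7,8,9}→2
  4 left: {6,7,8,9}→3
  5 left: {5,6,7,8,9}→3
  6 left: {3,5,6,7,8,9}→3  {4,5,6,7,8,9}→3
  7 left: {3,4,5,6,7,8,9}→6
  8 left: {2,3,4,5,6,7,8,9}→6
  placing 0:h first → 6 extensions

6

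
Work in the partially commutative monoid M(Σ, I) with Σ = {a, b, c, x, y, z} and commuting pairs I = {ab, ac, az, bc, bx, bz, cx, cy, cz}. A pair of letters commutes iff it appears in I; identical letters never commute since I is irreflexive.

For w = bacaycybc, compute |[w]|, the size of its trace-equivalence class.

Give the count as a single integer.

#0=b has no predecessor
#1=a has no predecessor
#2=c has no predecessor
#3=a depends on [1:a]
#4=y depends on [0:b, 3:a]
#5=c depends on [2:c]
#6=y depends on [4:y]
#7=b depends on [6:y]
#8=c depends on [5:c]
sources: [0:b, 1:a, 2:c]
N(rest) = Σ N(rest − s) over sources s of rest; N(one piece) = 1:
  size 1 → [7]=1  [8]=1
  size 2 → [5,8]=1  [6,7]=1  [7,8]=2
  size 3 → [2,5,8]=1  [4,6,7]=1  [5,7,8]=3  [6,7,8]=3
  size 4 → [0,4,6,7]=1  [2,5,7,8]=4  [3,4,6,7]=1  [4,6,7,8]=4  [5,6,7,8]=6
  size 5 → [0,3,4,6,7]=2  [0,4,6,7,8]=5  [1,3,4,6,7]=1  [2,5,6,7,8]=10  [3,4,6,7,8]=5  [4,5,6,7,8]=10
  size 6 → [0,1,3,4,6,7]=3  [0,3,4,6,7,8]=12  [0,4,5,6,7,8]=15  [1,3,4,6,7,8]=6  [2,4,5,6,7,8]=20  [3,4,5,6,7,8]=15
  size 7 → [0,1,3,4,6,7,8]=21  [0,2,4,5,6,7,8]=35  [0,3,4,5,6,7,8]=42  [1,3,4,5,6,7,8]=21  [2,3,4,5,6,7,8]=35
  first=0(b) contributes 56
  first=1(a) contributes 112
  first=2(c) contributes 84
|[w]| = 252

252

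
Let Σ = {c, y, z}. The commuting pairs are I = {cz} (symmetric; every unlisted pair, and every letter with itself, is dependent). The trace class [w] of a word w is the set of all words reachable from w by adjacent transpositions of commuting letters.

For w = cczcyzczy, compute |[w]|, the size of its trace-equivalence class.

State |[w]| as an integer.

0(c) covers ∅
1(c) covers 0:c
2(z) covers ∅
3(c) covers 1:c
4(y) covers 2:z, 3:c
5(z) covers 4:y
6(c) covers 4:y
7(z) covers 5:z
8(y) covers 6:c, 7:z
floor of heap: 0:c, 2:z
completions by unplaced set U, small U first (add the entries for U minus each lowest piece of U):
  |U|=1: {8}:1
  |U|=2: {6,8}:1  {7,8}:1
  |U|=3: {5,7,8}:1  {6,7,8}:2
  |U|=4: {5,6,7,8}:3
  |U|=5: {4,5,6,7,8}:3
  |U|=6: {2,4,5,6,7,8}:3  {3,4,5,6,7,8}:3
  |U|=7: {1,3,4,5,6,7,8}:3  {2,3,4,5,6,7,8}:6
  start at 0(c): 9
  start at 2(z): 3
sum over floor = 12

12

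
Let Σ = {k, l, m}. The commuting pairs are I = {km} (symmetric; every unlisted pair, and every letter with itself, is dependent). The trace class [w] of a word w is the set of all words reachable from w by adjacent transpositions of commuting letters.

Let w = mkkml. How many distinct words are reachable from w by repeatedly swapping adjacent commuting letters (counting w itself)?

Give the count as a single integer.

#0=m has no predecessor
#1=k has no predecessor
#2=k depends on [1:k]
#3=m depends on [0:m]
#4=l depends on [2:k, 3:m]
sources: [0:m, 1:k]
N(rest) = Σ N(rest − s) over sources s of rest; N(one piece) = 1:
  size 1 → [4]=1
  size 2 → [2,4]=1  [3,4]=1
  size 3 → [0,3,4]=1  [1,2,4]=1  [2,3,4]=2
  first=0(m) contributes 3
  first=1(k) contributes 3
|[w]| = 6

6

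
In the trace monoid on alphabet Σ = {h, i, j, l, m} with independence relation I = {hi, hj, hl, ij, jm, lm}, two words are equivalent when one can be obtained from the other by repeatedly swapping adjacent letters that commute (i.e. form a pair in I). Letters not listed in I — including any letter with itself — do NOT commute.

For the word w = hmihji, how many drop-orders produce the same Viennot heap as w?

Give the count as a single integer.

18

drop 0:h onto floor
drop 1:m onto {0:h}
drop 2:i onto {1:m}
drop 3:h onto {1:m}
drop 4:j onto floor
drop 5:i onto {2:i}
ground layer = {0:h, 4:j}
drop-orders for the pieces not yet dropped (sum over which currently-grounded one goes next):
  1 to go: {3} 1  {4} 1  {5} 1
  2 to go: {2,5} 1  {3,4} 2  {3,5} 2  {4,5} 2
  3 to go: {2,3,5} 3  {2,4,5} 3  {3,4,5} 6
  4 to go: {1,2,3,5} 3  {2,3,4,5} 12
  if 0:h drops first: 15 orders
  if 4:j drops first: 3 orders
heap linearizations: 18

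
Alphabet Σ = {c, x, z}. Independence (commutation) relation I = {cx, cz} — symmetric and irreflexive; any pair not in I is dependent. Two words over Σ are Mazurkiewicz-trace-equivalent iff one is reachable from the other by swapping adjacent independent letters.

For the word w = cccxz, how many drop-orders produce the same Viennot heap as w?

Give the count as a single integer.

10

piece 0:c — minimal
piece 1:c rests on {0:c}
piece 2:c rests on {1:c}
piece 3:x — minimal
piece 4:z rests on {3:x}
minimal pieces: {0:c, 3:x}
ways to finish when only these pieces remain (= sum over removing one remaining piece with nothing left below it):
  1 left: {2}→1  {4}→1
  2 left: {1,2}→1  {2,4}→2  {3,4}→1
  3 left: {0,1,2}→1  {1,2,4}→3  {2,3,4}→3
  placing 0:c first → 6 extensions
  placing 3:x first → 4 extensions
total linear extensions = 10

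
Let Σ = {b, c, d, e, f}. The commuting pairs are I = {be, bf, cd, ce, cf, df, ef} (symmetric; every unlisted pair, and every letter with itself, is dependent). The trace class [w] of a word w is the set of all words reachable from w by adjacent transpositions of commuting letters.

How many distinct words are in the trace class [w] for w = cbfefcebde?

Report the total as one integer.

675

0(c) covers ∅
1(b) covers 0:c
2(f) covers ∅
3(e) covers ∅
4(f) covers 2:f
5(c) covers 1:b
6(e) covers 3:e
7(b) covers 5:c
8(d) covers 6:e, 7:b
9(e) covers 8:d
floor of heap: 0:c, 2:f, 3:e
completions by unplaced set U, small U first (add the entries for U minus each lowest piece of U):
  |U|=1: {4}:1  {9}:1
  |U|=2: {2,4}:1  {4,9}:2  {8,9}:1
  |U|=3: {2,4,9}:3  {4,8,9}:3  {6,8,9}:1  {7,8,9}:1
  |U|=4: {2,4,8,9}:6  {3,6,8,9}:1  {4,6,8,9}:4  {4,7,8,9}:4  {5,7,8,9}:1  {6,7,8,9}:2
  |U|=5: {1,5,7,8,9}:1  {2,4,6,8,9}:10  {2,4,7,8,9}:10  {3,4,6,8,9}:5  {3,6,7,8,9}:3  {4,5,7,8,9}:5  {4,6,7,8,9}:10  {5,6,7,8,9}:3
  |U|=6: {0,1,5,7,8,9}:1  {1,4,5,7,8,9}:6  {1,5,6,7,8,9}:4  {2,3,4,6,8,9}:15  {2,4,5,7,8,9}:15  {2,4,6,7,8,9}:30  {3,4,6,7,8,9}:18  {3,5,6,7,8,9}:6  {4,5,6,7,8,9}:18
  |U|=7: {0,1,4,5,7,8,9}:7  {0,1,5,6,7,8,9}:5  {1,2,4,5,7,8,9}:21  {1,3,5,6,7,8,9}:10  {1,4,5,6,7,8,9}:28  {2,3,4,6,7,8,9}:63  {2,4,5,6,7,8,9}:63  {3,4,5,6,7,8,9}:42
  |U|=8: {0,1,2,4,5,7,8,9}:28  {0,1,3,5,6,7,8,9}:15  {0,1,4,5,6,7,8,9}:40  {1,2,4,5,6,7,8,9}:112  {1,3,4,5,6,7,8,9}:80  {2,3,4,5,6,7,8,9}:168
  start at 0(c): 360
  start at 2(f): 135
  start at 3(e): 180
sum over floor = 675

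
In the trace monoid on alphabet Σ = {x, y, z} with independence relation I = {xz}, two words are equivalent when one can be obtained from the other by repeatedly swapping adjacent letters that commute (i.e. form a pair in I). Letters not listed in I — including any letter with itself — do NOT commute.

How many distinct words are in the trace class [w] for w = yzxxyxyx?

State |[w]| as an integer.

piece 0:y — minimal
piece 1:z rests on {0:y}
piece 2:x rests on {0:y}
piece 3:x rests on {2:x}
piece 4:y rests on {1:z, 3:x}
piece 5:x rests on {4:y}
piece 6:y rests on {5:x}
piece 7:x rests on {6:y}
minimal pieces: {0:y}
ways to finish when only these pieces remain (= sum over removing one remaining piece with nothing left below it):
  1 left: {7}→1
  2 left: {6,7}→1
  3 left: {5,6,7}→1
  4 left: {4,5,6,7}→1
  5 left: {1,4,5,6,7}→1  {3,4,5,6,7}→1
  6 left: {1,3,4,5,6,7}→2  {2,3,4,5,6,7}→1
  placing 0:y first → 3 extensions

3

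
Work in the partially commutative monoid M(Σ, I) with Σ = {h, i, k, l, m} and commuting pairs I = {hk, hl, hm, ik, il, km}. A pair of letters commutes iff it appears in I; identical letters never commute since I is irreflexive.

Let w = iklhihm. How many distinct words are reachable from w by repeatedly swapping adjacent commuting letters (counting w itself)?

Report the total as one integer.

drop 0:i onto floor
drop 1:k onto floor
drop 2:l onto {1:k}
drop 3:h onto {0:i}
drop 4:i onto {3:h}
drop 5:h onto {4:i}
drop 6:m onto {2:l, 4:i}
ground layer = {0:i, 1:k}
drop-orders for the pieces not yet dropped (sum over which currently-grounded one goes next):
  1 to go: {5} 1  {6} 1
  2 to go: {2,6} 1  {5,6} 2
  3 to go: {1,2,6} 1  {2,5,6} 3  {4,5,6} 2
  4 to go: {1,2,5,6} 4  {2,4,5,6} 5  {3,4,5,6} 2
  5 to go: {0,3,4,5,6} 2  {1,2,4,5,6} 9  {2,3,4,5,6} 7
  if 0:i drops first: 16 orders
  if 1:k drops first: 9 orders
heap linearizations: 25

25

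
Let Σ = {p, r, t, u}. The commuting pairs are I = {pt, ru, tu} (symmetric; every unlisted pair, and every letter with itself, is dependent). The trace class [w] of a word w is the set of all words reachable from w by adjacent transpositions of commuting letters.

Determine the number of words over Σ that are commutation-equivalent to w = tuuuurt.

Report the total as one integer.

35

0(t) covers ∅
1(u) covers ∅
2(u) covers 1:u
3(u) covers 2:u
4(u) covers 3:u
5(r) covers 0:t
6(t) covers 5:r
floor of heap: 0:t, 1:u
completions by unplaced set U, small U first (add the entries for U minus each lowest piece of U):
  |U|=1: {4}:1  {6}:1
  |U|=2: {3,4}:1  {4,6}:2  {5,6}:1
  |U|=3: {0,5,6}:1  {2,3,4}:1  {3,4,6}:3  {4,5,6}:3
  |U|=4: {0,4,5,6}:4  {1,2,3,4}:1  {2,3,4,6}:4  {3,4,5,6}:6
  |U|=5: {0,3,4,5,6}:10  {1,2,3,4,6}:5  {2,3,4,5,6}:10
  start at 0(t): 15
  start at 1(u): 20
sum over floor = 35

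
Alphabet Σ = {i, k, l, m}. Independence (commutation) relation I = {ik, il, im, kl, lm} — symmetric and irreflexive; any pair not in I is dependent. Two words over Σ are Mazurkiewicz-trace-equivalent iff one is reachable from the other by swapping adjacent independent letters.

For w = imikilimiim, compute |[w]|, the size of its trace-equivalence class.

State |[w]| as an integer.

#0=i has no predecessor
#1=m has no predecessor
#2=i depends on [0:i]
#3=k depends on [1:m]
#4=i depends on [2:i]
#5=l has no predecessor
#6=i depends on [4:i]
#7=m depends on [3:k]
#8=i depends on [6:i]
#9=i depends on [8:i]
#10=m depends on [7:m]
sources: [0:i, 1:m, 5:l]
N(rest) = Σ N(rest − s) over sources s of rest; N(one piece) = 1:
  size 1 → [5]=1  [9]=1  [10]=1
  size 2 → [5,9]=2  [5,10]=2  [7,10]=1  [8,9]=1  [9,10]=2
  size 3 → [3,7,10]=1  [5,7,10]=3  [5,8,9]=3  [5,9,10]=6  [6,8,9]=1  [7,9,10]=3  [8,9,10]=3
  size 4 → [1,3,7,10]=1  [3,5,7,10]=4  [3,7,9,10]=4  [4,6,8,9]=1  [5,6,8,9]=4  [5,7,9,10]=12  [5,8,9,10]=12  [6,8,9,10]=4  [7,8,9,10]=6
  size 5 → [1,3,5,7,10]=5  [1,3,7,9,10]=5  [2,4,6,8,9]=1  [3,5,7,9,10]=20  [3,7,8,9,10]=10  [4,5,6,8,9]=5  [4,6,8,9,10]=5  [5,6,8,9,10]=20  [5,7,8,9,10]=30  [6,7,8,9,10]=10
  size 6 → [0,2,4,6,8,9]=1  [1,3,5,7,9,10]=30  [1,3,7,8,9,10]=15  [2,4,5,6,8,9]=6  [2,4,6,8,9,10]=6  [3,5,7,8,9,10]=60  [3,6,7,8,9,10]=20  [4,5,6,8,9,10]=30  [4,6,7,8,9,10]=15  [5,6,7,8,9,10]=60
  size 7 → [0,2,4,5,6,8,9]=7  [0,2,4,6,8,9,10]=7  [1,3,5,7,8,9,10]=105  [1,3,6,7,8,9,10]=35  [2,4,5,6,8,9,10]=42  [2,4,6,7,8,9,10]=21  [3,4,6,7,8,9,10]=35  [3,5,6,7,8,9,10]=140  [4,5,6,7,8,9,10]=105
  size 8 → [0,2,4,5,6,8,9,10]=56  [0,2,4,6,7,8,9,10]=28  [1,3,4,6,7,8,9,10]=70  [1,3,5,6,7,8,9,10]=280  [2,3,4,6,7,8,9,10]=56  [2,4,5,6,7,8,9,10]=168  [3,4,5,6,7,8,9,10]=280
  size 9 → [0,2,3,4,6,7,8,9,10]=84  [0,2,4,5,6,7,8,9,10]=252  [1,2,3,4,6,7,8,9,10]=126  [1,3,4,5,6,7,8,9,10]=630  [2,3,4,5,6,7,8,9,10]=504
  first=0(i) contributes 1260
  first=1(m) contributes 840
  first=5(l) contributes 210
|[w]| = 2310

2310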